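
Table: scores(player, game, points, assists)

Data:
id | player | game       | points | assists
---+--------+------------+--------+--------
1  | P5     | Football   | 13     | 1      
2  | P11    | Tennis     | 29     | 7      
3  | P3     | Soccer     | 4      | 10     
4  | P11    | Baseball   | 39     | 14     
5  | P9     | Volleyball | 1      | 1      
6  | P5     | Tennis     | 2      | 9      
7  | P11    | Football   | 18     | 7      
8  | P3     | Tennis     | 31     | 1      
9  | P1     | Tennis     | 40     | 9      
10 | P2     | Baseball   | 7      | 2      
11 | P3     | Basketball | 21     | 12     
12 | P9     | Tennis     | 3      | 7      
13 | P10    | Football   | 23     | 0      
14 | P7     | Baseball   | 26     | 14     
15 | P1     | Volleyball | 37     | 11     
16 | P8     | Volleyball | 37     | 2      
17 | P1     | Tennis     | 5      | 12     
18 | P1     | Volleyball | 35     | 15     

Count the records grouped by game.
SELECT game, COUNT(*) as count
FROM scores
GROUP BY game

Result:
  Baseball: 3
  Basketball: 1
  Football: 3
  Soccer: 1
  Tennis: 6
  Volleyball: 4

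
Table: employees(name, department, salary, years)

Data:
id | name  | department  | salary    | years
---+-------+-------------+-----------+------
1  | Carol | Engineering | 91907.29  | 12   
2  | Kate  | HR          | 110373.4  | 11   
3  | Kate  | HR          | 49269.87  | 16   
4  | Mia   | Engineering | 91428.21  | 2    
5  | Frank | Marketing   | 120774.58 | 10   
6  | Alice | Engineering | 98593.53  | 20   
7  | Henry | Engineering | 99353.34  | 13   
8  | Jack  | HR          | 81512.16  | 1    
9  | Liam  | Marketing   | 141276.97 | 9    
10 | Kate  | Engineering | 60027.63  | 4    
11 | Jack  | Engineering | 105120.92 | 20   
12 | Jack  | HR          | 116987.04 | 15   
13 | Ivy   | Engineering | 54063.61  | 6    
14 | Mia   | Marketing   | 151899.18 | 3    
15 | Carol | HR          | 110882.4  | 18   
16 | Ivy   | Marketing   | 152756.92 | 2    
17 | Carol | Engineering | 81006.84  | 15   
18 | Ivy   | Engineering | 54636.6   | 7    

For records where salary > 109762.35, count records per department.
SELECT department, COUNT(*)
FROM employees
WHERE salary > 109762.35
GROUP BY department

Note: WHERE filters rows before grouping.

Result:
  HR: 3
  Marketing: 4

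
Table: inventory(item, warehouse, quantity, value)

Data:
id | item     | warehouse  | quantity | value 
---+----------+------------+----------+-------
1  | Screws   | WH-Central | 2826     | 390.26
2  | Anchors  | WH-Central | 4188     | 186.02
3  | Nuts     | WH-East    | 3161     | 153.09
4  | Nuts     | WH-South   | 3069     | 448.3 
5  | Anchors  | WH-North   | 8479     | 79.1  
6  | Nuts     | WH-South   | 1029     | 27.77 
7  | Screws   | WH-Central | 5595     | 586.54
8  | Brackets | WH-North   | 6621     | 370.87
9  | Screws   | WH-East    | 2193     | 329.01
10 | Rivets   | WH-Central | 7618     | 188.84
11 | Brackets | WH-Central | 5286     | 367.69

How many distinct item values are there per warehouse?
SELECT warehouse, COUNT(DISTINCT item)
FROM inventory
GROUP BY warehouse

Result:
  WH-Central: 4 distinct
  WH-East: 2 distinct
  WH-North: 2 distinct
  WH-South: 1 distinct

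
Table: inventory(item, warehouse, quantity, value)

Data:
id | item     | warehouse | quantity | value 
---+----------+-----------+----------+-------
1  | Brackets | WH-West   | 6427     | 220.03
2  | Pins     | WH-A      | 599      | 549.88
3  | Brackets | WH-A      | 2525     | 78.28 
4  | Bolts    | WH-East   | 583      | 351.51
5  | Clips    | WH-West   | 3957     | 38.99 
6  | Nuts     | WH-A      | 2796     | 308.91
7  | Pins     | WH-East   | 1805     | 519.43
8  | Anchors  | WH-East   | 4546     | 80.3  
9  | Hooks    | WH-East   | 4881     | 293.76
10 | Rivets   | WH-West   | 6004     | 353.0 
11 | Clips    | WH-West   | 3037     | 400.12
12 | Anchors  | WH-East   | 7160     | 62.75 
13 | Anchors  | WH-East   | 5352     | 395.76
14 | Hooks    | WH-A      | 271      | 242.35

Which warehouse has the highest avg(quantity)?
SELECT warehouse, AVG(quantity) as val
FROM inventory
GROUP BY warehouse
ORDER BY val DESC
LIMIT 1

Result: WH-West with avg(quantity) = 4856.25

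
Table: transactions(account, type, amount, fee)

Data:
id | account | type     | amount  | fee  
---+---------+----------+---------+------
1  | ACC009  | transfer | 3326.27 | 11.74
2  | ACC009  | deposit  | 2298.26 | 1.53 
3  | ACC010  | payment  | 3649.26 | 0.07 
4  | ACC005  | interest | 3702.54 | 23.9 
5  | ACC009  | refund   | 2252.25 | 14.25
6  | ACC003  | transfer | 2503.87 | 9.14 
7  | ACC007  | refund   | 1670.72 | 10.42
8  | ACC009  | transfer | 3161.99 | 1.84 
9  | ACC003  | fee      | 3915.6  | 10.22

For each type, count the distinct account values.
SELECT type, COUNT(DISTINCT account)
FROM transactions
GROUP BY type

Result:
  deposit: 1 distinct
  fee: 1 distinct
  interest: 1 distinct
  payment: 1 distinct
  refund: 2 distinct
  transfer: 2 distinct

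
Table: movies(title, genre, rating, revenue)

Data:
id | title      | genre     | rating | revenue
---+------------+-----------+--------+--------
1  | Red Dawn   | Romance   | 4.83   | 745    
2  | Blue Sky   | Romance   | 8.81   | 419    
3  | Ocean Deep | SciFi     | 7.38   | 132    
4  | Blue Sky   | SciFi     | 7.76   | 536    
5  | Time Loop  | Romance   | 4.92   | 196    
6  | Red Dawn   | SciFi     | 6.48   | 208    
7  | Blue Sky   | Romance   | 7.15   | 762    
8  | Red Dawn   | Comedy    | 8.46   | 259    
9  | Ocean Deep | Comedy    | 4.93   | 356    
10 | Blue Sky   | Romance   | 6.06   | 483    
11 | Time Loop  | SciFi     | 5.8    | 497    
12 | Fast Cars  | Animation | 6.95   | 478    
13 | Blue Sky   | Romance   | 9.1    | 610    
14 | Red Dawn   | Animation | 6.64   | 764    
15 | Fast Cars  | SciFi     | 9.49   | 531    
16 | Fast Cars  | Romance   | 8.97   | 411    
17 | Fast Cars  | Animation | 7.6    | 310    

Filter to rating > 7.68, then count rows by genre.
SELECT genre, COUNT(*)
FROM movies
WHERE rating > 7.68
GROUP BY genre

Note: WHERE filters rows before grouping.

Result:
  Comedy: 1
  Romance: 3
  SciFi: 2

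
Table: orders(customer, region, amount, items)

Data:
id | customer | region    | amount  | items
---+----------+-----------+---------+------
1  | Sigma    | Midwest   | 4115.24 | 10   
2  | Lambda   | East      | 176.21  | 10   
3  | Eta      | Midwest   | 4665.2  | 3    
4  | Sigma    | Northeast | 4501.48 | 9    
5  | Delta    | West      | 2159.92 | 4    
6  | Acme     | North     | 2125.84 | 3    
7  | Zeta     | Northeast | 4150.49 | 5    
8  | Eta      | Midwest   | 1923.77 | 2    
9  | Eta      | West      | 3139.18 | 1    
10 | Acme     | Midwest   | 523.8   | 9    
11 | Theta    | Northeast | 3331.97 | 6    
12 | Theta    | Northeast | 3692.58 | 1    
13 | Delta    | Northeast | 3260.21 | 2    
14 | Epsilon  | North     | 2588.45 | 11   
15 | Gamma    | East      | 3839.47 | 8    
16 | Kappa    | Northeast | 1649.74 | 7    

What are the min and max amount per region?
SELECT region, MIN(amount), MAX(amount)
FROM orders
GROUP BY region

Result:
  East: min=176.21, max=3839.47
  Midwest: min=523.80, max=4665.20
  North: min=2125.84, max=2588.45
  Northeast: min=1649.74, max=4501.48
  West: min=2159.92, max=3139.18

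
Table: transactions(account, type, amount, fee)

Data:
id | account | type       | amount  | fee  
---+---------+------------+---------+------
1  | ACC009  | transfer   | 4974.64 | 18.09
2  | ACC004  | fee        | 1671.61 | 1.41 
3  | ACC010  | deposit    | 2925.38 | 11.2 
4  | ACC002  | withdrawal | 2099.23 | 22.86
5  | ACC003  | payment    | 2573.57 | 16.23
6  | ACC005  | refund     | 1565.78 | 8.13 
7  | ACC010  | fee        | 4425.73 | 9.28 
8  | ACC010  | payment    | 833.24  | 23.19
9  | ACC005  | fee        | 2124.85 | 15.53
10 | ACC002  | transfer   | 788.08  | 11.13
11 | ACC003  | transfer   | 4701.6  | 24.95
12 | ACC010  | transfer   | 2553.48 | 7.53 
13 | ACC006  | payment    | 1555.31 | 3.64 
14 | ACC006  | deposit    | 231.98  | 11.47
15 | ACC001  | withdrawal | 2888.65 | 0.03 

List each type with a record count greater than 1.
SELECT type, COUNT(*) as cnt
FROM transactions
GROUP BY type
HAVING COUNT(*) > 1

Result:
  deposit: 2
  fee: 3
  payment: 3
  transfer: 4
  withdrawal: 2

Note: HAVING filters groups after aggregation, WHERE filters rows before.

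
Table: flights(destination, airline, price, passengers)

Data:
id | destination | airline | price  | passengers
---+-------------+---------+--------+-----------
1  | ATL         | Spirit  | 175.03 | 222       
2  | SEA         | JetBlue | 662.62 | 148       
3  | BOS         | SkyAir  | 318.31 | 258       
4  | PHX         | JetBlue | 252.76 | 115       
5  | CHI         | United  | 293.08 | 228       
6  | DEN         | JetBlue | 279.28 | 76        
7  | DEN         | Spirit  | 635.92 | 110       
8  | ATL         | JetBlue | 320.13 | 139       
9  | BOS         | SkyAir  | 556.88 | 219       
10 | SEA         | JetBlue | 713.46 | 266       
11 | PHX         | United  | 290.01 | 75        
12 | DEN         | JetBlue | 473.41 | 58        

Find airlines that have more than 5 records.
SELECT airline, COUNT(*) as cnt
FROM flights
GROUP BY airline
HAVING COUNT(*) > 5

Result:
  JetBlue: 6

Note: HAVING filters groups after aggregation, WHERE filters rows before.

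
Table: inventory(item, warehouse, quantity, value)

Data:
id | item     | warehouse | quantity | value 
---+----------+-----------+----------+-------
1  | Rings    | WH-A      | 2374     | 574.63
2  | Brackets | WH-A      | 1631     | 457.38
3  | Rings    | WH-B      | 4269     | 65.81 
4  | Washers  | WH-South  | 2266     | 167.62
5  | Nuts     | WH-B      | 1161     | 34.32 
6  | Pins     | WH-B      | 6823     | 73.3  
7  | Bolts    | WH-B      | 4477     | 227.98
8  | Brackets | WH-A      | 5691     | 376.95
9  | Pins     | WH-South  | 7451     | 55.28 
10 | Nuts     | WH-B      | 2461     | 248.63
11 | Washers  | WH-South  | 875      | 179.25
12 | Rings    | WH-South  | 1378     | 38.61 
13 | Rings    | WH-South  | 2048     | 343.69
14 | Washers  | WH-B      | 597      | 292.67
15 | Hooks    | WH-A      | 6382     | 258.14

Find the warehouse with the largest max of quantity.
SELECT warehouse, MAX(quantity) as val
FROM inventory
GROUP BY warehouse
ORDER BY val DESC
LIMIT 1

Result: WH-South with max(quantity) = 7451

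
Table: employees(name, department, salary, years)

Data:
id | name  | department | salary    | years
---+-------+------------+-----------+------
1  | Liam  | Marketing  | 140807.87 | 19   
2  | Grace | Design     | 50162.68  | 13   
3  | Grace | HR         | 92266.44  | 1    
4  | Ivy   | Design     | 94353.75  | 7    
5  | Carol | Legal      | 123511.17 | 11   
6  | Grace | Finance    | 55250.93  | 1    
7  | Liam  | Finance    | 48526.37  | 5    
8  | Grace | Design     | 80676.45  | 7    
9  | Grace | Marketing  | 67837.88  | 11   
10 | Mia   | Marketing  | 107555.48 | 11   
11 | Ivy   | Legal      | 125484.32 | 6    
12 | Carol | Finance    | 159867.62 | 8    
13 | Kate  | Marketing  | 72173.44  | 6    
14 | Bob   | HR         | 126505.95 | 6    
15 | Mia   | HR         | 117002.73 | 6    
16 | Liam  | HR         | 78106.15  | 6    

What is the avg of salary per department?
SELECT department, AVG(salary) as result
FROM employees
GROUP BY department

Result:
  Design: 75064.29
  Finance: 87881.64
  HR: 103470.32
  Legal: 124497.75
  Marketing: 97093.67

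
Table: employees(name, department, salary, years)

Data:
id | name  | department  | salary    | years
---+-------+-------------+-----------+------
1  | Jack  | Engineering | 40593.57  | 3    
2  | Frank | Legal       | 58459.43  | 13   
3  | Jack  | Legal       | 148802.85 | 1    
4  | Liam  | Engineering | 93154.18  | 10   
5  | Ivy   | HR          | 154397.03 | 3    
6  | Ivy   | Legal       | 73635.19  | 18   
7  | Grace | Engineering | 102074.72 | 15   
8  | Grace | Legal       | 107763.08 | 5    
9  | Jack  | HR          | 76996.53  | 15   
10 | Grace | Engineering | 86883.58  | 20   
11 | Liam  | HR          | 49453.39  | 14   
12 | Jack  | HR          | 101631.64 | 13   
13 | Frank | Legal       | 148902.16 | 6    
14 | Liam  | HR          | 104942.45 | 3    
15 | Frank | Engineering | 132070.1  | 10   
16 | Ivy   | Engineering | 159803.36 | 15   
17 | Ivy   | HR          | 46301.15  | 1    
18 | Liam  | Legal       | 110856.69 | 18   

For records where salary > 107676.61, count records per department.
SELECT department, COUNT(*)
FROM employees
WHERE salary > 107676.61
GROUP BY department

Note: WHERE filters rows before grouping.

Result:
  Engineering: 2
  HR: 1
  Legal: 4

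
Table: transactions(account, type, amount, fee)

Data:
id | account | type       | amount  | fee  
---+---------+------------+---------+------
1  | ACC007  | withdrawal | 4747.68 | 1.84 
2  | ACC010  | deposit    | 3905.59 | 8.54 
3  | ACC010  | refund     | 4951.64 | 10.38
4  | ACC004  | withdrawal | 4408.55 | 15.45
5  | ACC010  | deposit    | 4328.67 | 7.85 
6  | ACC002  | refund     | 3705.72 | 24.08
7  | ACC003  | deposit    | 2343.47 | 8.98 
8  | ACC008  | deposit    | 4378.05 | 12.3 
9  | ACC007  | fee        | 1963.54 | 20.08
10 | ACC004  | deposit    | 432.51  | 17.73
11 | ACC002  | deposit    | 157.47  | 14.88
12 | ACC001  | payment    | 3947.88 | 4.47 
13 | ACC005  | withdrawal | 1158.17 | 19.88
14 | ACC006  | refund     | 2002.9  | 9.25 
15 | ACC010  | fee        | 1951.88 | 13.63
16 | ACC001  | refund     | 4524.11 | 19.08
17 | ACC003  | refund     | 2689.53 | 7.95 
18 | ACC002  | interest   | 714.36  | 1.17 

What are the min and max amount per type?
SELECT type, MIN(amount), MAX(amount)
FROM transactions
GROUP BY type

Result:
  deposit: min=157.47, max=4378.05
  fee: min=1951.88, max=1963.54
  interest: min=714.36, max=714.36
  payment: min=3947.88, max=3947.88
  refund: min=2002.90, max=4951.64
  withdrawal: min=1158.17, max=4747.68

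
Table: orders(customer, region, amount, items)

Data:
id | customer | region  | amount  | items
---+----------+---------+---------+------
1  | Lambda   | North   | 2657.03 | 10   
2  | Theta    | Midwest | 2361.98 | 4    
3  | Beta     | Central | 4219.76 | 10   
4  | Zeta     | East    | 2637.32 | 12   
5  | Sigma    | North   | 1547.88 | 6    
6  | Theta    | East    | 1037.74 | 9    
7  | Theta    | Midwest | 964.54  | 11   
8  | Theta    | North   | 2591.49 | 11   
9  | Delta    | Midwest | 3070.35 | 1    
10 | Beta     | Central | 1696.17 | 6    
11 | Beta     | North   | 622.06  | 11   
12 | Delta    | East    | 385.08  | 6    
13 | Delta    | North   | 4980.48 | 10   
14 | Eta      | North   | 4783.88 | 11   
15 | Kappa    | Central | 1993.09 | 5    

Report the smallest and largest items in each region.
SELECT region, MIN(items), MAX(items)
FROM orders
GROUP BY region

Result:
  Central: min=5, max=10
  East: min=6, max=12
  Midwest: min=1, max=11
  North: min=6, max=11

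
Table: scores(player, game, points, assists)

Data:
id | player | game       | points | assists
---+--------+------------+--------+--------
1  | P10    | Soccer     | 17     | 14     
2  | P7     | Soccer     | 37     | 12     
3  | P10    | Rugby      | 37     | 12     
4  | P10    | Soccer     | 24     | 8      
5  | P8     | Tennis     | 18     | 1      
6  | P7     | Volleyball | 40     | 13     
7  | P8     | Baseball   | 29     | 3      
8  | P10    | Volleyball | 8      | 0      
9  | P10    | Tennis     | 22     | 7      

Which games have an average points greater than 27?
SELECT game, AVG(points)
FROM scores
GROUP BY game
HAVING AVG(points) > 27

Result:
  Baseball: avg=29.00
  Rugby: avg=37.00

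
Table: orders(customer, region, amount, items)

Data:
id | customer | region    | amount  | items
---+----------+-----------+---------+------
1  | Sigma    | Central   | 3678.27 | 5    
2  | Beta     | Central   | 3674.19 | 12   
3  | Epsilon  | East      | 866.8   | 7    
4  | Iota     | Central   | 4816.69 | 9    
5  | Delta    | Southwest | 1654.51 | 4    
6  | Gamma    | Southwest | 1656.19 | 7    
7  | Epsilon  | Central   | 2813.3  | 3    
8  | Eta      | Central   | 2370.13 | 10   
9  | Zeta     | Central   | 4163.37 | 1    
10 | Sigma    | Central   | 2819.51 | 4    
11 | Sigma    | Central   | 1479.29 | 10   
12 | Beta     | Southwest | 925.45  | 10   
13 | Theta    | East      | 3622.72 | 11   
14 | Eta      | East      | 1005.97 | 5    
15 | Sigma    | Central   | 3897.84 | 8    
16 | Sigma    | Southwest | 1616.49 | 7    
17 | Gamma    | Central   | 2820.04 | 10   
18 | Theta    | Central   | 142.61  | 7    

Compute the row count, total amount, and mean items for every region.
SELECT region,
       COUNT(*) as cnt,
       SUM(amount) as total_amount,
       AVG(items) as avg_items
FROM orders
GROUP BY region

Result:
  Central: 11 records, 32675.24 total amount, 7.18 avg items
  East: 3 records, 5495.49 total amount, 7.67 avg items
  Southwest: 4 records, 5852.64 total amount, 7.00 avg items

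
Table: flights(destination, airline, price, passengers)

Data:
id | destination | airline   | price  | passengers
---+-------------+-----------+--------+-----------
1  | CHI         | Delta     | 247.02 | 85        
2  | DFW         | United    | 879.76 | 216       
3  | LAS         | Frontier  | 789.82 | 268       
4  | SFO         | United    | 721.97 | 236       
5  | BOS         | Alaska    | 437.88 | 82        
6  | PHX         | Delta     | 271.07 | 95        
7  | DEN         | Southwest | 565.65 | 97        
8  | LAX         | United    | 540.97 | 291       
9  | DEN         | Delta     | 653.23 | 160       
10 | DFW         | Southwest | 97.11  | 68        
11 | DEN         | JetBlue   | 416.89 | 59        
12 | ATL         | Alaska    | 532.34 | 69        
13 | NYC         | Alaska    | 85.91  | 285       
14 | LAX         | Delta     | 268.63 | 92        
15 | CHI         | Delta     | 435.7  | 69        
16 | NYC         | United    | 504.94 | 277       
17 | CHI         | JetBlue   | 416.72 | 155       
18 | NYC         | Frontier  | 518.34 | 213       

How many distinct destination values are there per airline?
SELECT airline, COUNT(DISTINCT destination)
FROM flights
GROUP BY airline

Result:
  Alaska: 3 distinct
  Delta: 4 distinct
  Frontier: 2 distinct
  JetBlue: 2 distinct
  Southwest: 2 distinct
  United: 4 distinct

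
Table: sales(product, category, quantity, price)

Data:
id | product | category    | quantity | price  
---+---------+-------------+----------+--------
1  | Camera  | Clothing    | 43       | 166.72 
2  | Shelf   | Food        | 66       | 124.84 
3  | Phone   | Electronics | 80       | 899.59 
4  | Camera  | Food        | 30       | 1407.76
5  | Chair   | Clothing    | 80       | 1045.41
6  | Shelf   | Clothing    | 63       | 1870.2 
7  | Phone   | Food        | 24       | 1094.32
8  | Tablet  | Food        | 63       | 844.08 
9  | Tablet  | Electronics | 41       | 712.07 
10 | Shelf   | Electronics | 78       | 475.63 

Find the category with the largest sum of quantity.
SELECT category, SUM(quantity) as val
FROM sales
GROUP BY category
ORDER BY val DESC
LIMIT 1

Result: Electronics with sum(quantity) = 199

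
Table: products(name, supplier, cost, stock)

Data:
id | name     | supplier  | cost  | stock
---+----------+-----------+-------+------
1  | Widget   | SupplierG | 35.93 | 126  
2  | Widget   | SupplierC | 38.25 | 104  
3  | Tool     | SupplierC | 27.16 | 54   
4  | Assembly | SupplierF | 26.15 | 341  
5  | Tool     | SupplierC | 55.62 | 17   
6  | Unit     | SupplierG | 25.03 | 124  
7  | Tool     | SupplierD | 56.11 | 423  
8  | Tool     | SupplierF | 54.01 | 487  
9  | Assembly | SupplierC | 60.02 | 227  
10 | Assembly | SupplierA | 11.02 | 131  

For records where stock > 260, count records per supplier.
SELECT supplier, COUNT(*)
FROM products
WHERE stock > 260
GROUP BY supplier

Note: WHERE filters rows before grouping.

Result:
  SupplierD: 1
  SupplierF: 2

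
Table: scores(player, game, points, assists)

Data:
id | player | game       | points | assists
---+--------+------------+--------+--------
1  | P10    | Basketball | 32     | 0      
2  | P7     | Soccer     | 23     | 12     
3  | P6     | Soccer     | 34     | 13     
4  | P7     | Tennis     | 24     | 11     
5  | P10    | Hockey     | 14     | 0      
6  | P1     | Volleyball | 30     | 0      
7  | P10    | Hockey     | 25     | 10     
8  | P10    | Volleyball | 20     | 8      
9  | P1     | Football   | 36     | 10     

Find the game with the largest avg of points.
SELECT game, AVG(points) as val
FROM scores
GROUP BY game
ORDER BY val DESC
LIMIT 1

Result: Football with avg(points) = 36.00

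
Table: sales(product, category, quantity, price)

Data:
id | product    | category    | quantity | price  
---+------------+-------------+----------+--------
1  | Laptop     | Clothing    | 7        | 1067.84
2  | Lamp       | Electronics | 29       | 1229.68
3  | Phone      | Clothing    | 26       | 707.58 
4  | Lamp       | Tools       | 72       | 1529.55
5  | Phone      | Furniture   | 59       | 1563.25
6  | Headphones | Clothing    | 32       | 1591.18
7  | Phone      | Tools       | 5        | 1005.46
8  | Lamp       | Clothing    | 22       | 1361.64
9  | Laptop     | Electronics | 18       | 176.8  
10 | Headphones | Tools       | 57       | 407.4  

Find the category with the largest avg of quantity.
SELECT category, AVG(quantity) as val
FROM sales
GROUP BY category
ORDER BY val DESC
LIMIT 1

Result: Furniture with avg(quantity) = 59.00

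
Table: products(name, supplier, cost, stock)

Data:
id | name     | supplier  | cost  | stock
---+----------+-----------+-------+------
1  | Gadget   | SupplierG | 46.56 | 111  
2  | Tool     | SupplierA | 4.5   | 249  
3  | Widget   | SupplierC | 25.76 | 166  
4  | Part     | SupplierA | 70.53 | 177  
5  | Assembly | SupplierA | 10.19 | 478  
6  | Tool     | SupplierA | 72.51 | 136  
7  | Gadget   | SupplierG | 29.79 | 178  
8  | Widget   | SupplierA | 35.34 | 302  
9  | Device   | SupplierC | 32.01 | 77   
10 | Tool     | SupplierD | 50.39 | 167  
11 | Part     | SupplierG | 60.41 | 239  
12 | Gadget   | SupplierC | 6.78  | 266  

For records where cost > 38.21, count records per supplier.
SELECT supplier, COUNT(*)
FROM products
WHERE cost > 38.21
GROUP BY supplier

Note: WHERE filters rows before grouping.

Result:
  SupplierA: 2
  SupplierD: 1
  SupplierG: 2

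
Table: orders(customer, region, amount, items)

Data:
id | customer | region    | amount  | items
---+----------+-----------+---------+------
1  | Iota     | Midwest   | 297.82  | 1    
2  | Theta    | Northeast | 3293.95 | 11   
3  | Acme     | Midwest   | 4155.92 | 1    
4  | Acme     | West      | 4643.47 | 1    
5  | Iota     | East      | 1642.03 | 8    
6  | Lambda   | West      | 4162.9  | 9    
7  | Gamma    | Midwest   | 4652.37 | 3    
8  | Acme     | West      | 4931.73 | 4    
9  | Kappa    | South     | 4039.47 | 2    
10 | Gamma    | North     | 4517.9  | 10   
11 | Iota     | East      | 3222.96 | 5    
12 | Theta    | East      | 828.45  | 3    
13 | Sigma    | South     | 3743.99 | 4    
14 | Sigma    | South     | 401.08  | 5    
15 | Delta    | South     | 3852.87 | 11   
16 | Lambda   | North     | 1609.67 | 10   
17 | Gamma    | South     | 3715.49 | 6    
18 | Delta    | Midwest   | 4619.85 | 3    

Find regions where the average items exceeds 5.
SELECT region, AVG(items)
FROM orders
GROUP BY region
HAVING AVG(items) > 5

Result:
  East: avg=5.33
  North: avg=10.00
  Northeast: avg=11.00
  South: avg=5.60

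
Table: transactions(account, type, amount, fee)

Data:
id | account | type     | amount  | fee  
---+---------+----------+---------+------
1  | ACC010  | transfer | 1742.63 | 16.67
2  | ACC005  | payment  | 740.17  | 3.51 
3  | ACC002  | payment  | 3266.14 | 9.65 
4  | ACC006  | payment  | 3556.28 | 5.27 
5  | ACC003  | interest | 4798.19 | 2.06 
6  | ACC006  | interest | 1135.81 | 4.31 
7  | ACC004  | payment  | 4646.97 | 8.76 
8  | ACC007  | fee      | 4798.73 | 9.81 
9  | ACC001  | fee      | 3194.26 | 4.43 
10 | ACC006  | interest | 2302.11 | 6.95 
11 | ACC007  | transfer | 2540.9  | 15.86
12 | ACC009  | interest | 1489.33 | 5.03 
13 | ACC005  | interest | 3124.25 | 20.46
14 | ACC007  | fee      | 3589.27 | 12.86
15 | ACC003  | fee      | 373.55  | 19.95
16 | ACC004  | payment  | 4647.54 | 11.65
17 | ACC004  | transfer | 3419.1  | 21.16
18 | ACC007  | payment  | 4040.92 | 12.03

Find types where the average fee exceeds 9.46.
SELECT type, AVG(fee)
FROM transactions
GROUP BY type
HAVING AVG(fee) > 9.46

Result:
  fee: avg=11.76
  transfer: avg=17.90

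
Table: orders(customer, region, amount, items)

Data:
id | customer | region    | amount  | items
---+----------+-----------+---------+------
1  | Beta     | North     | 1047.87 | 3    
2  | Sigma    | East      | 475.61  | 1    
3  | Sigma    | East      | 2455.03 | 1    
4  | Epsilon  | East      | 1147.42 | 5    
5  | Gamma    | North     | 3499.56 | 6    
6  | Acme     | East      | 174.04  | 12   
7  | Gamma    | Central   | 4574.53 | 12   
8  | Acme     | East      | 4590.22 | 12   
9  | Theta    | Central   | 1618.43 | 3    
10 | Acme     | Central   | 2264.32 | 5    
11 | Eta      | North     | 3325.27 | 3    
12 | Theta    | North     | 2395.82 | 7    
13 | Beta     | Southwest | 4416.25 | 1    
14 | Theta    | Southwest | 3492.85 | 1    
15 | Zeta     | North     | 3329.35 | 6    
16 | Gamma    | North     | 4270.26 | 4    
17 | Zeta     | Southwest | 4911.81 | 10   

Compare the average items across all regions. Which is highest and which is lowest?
SELECT region, AVG(items)
FROM orders
GROUP BY region
ORDER BY AVG(items)

All groups:
  Southwest: 4.00
  North: 4.83
  East: 6.20
  Central: 6.67

Highest: Central (6.67)
Lowest: Southwest (4.00)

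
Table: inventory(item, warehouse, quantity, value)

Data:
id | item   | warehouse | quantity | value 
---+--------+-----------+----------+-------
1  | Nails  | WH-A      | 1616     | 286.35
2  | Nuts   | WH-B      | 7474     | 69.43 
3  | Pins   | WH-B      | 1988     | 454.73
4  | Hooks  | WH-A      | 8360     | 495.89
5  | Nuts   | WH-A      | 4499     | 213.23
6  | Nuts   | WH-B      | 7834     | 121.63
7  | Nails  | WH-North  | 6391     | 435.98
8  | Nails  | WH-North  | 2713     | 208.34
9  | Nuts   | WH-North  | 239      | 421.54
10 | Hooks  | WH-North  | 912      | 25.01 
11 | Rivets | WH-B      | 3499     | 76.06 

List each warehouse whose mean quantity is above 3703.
SELECT warehouse, AVG(quantity)
FROM inventory
GROUP BY warehouse
HAVING AVG(quantity) > 3703

Result:
  WH-A: avg=4825.00
  WH-B: avg=5198.75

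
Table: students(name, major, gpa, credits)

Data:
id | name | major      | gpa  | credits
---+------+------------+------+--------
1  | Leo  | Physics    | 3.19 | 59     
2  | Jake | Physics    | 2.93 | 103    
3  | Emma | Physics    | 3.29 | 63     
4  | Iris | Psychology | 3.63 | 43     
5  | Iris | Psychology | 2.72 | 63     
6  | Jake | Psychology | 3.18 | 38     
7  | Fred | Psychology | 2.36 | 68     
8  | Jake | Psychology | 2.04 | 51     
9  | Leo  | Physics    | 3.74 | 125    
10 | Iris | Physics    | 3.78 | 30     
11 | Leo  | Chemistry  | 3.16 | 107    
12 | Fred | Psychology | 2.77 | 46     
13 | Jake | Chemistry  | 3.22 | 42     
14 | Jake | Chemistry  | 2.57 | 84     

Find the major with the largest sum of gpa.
SELECT major, SUM(gpa) as val
FROM students
GROUP BY major
ORDER BY val DESC
LIMIT 1

Result: Physics with sum(gpa) = 16.93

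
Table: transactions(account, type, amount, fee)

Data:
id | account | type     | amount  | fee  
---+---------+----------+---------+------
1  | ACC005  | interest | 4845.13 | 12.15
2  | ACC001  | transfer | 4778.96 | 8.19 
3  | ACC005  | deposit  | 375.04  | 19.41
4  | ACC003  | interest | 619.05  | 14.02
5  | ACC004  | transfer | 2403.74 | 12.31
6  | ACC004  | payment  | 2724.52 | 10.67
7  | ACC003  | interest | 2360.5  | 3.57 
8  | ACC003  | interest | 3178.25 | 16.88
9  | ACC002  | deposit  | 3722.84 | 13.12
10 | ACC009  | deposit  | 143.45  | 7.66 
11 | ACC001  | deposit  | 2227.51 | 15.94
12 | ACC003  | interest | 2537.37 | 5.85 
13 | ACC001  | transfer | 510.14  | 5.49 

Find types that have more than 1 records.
SELECT type, COUNT(*) as cnt
FROM transactions
GROUP BY type
HAVING COUNT(*) > 1

Result:
  deposit: 4
  interest: 5
  transfer: 3

Note: HAVING filters groups after aggregation, WHERE filters rows before.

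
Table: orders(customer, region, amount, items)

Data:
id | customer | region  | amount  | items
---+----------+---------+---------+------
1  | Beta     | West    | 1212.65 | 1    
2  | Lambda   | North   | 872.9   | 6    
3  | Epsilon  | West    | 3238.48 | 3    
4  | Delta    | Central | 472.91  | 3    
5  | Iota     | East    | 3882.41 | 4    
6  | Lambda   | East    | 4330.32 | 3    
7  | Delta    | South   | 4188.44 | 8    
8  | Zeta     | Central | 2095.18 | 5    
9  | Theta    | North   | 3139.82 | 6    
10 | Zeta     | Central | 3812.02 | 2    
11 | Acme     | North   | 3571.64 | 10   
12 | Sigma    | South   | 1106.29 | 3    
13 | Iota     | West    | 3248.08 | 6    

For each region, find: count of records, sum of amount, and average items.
SELECT region,
       COUNT(*) as cnt,
       SUM(amount) as total_amount,
       AVG(items) as avg_items
FROM orders
GROUP BY region

Result:
  Central: 3 records, 6380.11 total amount, 3.33 avg items
  East: 2 records, 8212.73 total amount, 3.50 avg items
  North: 3 records, 7584.36 total amount, 7.33 avg items
  South: 2 records, 5294.73 total amount, 5.50 avg items
  West: 3 records, 7699.21 total amount, 3.33 avg items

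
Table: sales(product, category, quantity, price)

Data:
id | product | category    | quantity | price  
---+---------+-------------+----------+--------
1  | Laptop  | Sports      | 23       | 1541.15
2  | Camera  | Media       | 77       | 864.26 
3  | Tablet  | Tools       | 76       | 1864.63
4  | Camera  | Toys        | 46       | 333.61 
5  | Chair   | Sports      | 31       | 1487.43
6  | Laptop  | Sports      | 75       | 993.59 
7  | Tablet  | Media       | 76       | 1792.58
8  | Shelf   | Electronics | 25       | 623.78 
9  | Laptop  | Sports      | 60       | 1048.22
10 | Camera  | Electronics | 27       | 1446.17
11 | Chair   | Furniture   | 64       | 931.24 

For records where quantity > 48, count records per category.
SELECT category, COUNT(*)
FROM sales
WHERE quantity > 48
GROUP BY category

Note: WHERE filters rows before grouping.

Result:
  Furniture: 1
  Media: 2
  Sports: 2
  Tools: 1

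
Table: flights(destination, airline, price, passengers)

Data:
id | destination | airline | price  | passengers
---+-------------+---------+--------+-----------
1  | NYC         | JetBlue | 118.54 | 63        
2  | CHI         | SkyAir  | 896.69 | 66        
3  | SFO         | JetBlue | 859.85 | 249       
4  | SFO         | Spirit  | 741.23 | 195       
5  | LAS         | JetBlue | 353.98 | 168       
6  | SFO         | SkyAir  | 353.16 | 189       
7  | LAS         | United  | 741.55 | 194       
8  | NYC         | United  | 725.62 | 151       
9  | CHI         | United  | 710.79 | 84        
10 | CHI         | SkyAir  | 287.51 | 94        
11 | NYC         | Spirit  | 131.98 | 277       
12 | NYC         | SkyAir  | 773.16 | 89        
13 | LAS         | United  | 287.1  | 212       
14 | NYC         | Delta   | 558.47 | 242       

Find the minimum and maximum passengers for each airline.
SELECT airline, MIN(passengers), MAX(passengers)
FROM flights
GROUP BY airline

Result:
  Delta: min=242, max=242
  JetBlue: min=63, max=249
  SkyAir: min=66, max=189
  Spirit: min=195, max=277
  United: min=84, max=212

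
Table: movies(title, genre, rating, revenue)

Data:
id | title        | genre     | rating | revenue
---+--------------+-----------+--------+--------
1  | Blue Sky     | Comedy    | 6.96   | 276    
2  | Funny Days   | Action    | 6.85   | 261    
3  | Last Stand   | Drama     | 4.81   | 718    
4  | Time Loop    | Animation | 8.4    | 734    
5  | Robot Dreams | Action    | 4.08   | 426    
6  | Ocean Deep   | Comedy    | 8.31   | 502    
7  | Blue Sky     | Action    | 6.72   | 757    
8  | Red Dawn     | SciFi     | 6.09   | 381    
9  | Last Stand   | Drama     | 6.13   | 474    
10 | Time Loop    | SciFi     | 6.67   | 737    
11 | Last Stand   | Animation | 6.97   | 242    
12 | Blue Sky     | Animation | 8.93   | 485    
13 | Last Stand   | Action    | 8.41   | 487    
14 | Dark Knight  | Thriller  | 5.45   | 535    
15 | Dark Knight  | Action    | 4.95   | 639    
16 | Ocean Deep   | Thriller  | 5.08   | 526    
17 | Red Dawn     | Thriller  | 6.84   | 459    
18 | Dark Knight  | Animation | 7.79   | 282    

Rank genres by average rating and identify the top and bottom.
SELECT genre, AVG(rating)
FROM movies
GROUP BY genre
ORDER BY AVG(rating)

All groups:
  Drama: 5.47
  Thriller: 5.79
  Action: 6.20
  SciFi: 6.38
  Comedy: 7.64
  Animation: 8.02

Highest: Animation (8.02)
Lowest: Drama (5.47)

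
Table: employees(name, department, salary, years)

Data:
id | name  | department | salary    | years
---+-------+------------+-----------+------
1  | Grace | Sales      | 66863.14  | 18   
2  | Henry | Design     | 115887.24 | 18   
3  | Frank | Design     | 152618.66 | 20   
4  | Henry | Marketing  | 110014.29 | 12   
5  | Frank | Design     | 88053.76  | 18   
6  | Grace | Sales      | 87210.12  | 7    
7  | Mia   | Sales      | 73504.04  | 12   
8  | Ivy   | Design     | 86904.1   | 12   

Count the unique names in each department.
SELECT department, COUNT(DISTINCT name)
FROM employees
GROUP BY department

Result:
  Design: 3 distinct
  Marketing: 1 distinct
  Sales: 2 distinct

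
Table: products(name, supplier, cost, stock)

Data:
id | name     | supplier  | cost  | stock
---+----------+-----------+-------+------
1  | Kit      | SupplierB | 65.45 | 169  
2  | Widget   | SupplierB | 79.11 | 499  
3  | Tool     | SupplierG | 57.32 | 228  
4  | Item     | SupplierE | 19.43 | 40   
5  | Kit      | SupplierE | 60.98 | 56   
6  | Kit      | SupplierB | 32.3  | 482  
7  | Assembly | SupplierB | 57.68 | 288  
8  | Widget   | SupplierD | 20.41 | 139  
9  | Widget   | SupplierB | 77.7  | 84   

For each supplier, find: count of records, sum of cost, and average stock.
SELECT supplier,
       COUNT(*) as cnt,
       SUM(cost) as total_cost,
       AVG(stock) as avg_stock
FROM products
GROUP BY supplier

Result:
  SupplierB: 5 records, 312.24 total cost, 304.40 avg stock
  SupplierD: 1 records, 20.41 total cost, 139.00 avg stock
  SupplierE: 2 records, 80.41 total cost, 48.00 avg stock
  SupplierG: 1 records, 57.32 total cost, 228.00 avg stock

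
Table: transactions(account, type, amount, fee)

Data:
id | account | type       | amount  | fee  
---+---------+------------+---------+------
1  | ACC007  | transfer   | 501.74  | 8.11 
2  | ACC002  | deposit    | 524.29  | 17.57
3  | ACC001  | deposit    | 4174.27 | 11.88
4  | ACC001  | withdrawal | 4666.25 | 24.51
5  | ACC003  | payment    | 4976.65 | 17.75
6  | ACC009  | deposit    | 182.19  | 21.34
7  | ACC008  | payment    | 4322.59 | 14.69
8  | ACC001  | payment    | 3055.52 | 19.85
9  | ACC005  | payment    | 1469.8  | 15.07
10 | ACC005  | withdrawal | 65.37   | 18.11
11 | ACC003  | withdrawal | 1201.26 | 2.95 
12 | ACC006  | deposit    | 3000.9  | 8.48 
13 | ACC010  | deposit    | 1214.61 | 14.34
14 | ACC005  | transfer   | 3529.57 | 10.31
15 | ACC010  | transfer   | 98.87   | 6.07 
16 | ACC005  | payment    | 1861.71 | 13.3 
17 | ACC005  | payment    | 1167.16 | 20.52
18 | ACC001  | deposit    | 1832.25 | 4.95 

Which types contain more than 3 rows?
SELECT type, COUNT(*) as cnt
FROM transactions
GROUP BY type
HAVING COUNT(*) > 3

Result:
  deposit: 6
  payment: 6

Note: HAVING filters groups after aggregation, WHERE filters rows before.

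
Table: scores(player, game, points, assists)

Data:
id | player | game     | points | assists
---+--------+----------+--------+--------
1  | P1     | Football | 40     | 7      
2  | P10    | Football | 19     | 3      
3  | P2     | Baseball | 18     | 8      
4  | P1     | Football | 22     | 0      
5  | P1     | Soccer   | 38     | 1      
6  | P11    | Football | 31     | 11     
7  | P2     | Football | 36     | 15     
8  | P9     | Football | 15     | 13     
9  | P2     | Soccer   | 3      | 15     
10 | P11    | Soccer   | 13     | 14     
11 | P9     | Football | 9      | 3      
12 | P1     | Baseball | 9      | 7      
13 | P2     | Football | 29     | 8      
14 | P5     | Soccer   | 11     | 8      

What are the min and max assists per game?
SELECT game, MIN(assists), MAX(assists)
FROM scores
GROUP BY game

Result:
  Baseball: min=7, max=8
  Football: min=0, max=15
  Soccer: min=1, max=15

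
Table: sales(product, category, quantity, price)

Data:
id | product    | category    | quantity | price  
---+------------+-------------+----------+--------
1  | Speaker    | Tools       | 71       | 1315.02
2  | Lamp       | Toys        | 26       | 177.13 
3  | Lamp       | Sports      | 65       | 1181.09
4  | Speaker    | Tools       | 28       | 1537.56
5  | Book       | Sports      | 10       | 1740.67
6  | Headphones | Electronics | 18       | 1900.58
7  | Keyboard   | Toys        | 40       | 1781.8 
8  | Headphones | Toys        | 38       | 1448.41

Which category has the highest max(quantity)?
SELECT category, MAX(quantity) as val
FROM sales
GROUP BY category
ORDER BY val DESC
LIMIT 1

Result: Tools with max(quantity) = 71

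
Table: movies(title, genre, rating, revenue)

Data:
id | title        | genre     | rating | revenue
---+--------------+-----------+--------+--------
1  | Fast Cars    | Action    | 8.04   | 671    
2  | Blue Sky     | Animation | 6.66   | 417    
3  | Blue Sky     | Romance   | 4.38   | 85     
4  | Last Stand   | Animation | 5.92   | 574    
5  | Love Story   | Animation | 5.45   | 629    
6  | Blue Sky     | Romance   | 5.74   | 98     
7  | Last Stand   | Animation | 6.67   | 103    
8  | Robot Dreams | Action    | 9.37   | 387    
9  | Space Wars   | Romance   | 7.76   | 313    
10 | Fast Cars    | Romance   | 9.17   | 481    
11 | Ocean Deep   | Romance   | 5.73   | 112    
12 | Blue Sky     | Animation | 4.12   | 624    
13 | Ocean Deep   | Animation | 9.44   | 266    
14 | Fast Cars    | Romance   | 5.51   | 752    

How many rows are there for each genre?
SELECT genre, COUNT(*) as count
FROM movies
GROUP BY genre

Result:
  Action: 2
  Animation: 6
  Romance: 6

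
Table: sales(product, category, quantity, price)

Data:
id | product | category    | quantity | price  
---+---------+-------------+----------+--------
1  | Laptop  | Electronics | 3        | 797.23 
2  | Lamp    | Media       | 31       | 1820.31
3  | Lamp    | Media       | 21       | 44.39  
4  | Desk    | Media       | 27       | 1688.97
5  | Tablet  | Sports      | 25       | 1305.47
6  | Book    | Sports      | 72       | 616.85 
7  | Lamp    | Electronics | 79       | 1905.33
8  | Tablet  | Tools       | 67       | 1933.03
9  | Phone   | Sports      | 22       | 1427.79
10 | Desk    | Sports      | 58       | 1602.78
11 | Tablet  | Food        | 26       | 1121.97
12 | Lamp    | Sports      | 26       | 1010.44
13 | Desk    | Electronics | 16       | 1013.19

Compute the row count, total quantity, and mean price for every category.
SELECT category,
       COUNT(*) as cnt,
       SUM(quantity) as total_quantity,
       AVG(price) as avg_price
FROM sales
GROUP BY category

Result:
  Electronics: 3 records, 98 total quantity, 1238.58 avg price
  Food: 1 records, 26 total quantity, 1121.97 avg price
  Media: 3 records, 79 total quantity, 1184.56 avg price
  Sports: 5 records, 203 total quantity, 1192.67 avg price
  Tools: 1 records, 67 total quantity, 1933.03 avg price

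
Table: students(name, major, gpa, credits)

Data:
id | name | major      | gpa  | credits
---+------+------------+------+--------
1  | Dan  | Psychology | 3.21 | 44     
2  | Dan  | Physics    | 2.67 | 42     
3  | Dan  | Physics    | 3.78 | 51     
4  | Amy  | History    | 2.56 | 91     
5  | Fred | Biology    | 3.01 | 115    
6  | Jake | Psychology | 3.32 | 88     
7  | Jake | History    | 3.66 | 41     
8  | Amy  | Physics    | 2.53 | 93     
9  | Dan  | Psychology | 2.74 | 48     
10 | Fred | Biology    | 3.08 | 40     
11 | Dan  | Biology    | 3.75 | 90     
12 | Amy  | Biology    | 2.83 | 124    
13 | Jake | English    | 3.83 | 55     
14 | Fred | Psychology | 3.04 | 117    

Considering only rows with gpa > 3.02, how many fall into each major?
SELECT major, COUNT(*)
FROM students
WHERE gpa > 3.02
GROUP BY major

Note: WHERE filters rows before grouping.

Result:
  Biology: 2
  English: 1
  History: 1
  Physics: 1
  Psychology: 3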